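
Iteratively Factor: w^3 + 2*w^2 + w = (w)*(w^2 + 2*w + 1) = w*(w + 1)*(w + 1)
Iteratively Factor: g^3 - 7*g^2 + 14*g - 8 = (g - 4)*(g^2 - 3*g + 2) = (g - 4)*(g - 1)*(g - 2)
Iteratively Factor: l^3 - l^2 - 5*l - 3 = (l + 1)*(l^2 - 2*l - 3) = (l - 3)*(l + 1)*(l + 1)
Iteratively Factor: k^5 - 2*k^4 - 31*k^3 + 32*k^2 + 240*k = (k + 4)*(k^4 - 6*k^3 - 7*k^2 + 60*k) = (k + 3)*(k + 4)*(k^3 - 9*k^2 + 20*k) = (k - 4)*(k + 3)*(k + 4)*(k^2 - 5*k) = (k - 5)*(k - 4)*(k + 3)*(k + 4)*(k)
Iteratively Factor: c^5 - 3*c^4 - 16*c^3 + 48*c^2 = (c - 4)*(c^4 + c^3 - 12*c^2) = c*(c - 4)*(c^3 + c^2 - 12*c) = c^2*(c - 4)*(c^2 + c - 12) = c^2*(c - 4)*(c - 3)*(c + 4)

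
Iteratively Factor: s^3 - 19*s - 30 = (s - 5)*(s^2 + 5*s + 6) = (s - 5)*(s + 2)*(s + 3)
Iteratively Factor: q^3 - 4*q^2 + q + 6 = (q - 3)*(q^2 - q - 2) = (q - 3)*(q - 2)*(q + 1)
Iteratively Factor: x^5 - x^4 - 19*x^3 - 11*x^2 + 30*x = (x - 5)*(x^4 + 4*x^3 + x^2 - 6*x) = (x - 5)*(x + 3)*(x^3 + x^2 - 2*x) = (x - 5)*(x - 1)*(x + 3)*(x^2 + 2*x) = (x - 5)*(x - 1)*(x + 2)*(x + 3)*(x)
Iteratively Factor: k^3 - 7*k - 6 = (k + 1)*(k^2 - k - 6) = (k + 1)*(k + 2)*(k - 3)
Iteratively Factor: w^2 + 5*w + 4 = (w + 1)*(w + 4)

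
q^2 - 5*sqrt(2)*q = q*(q - 5*sqrt(2))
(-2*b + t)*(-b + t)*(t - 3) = 2*b^2*t - 6*b^2 - 3*b*t^2 + 9*b*t + t^3 - 3*t^2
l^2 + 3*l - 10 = (l - 2)*(l + 5)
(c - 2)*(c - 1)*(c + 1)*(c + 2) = c^4 - 5*c^2 + 4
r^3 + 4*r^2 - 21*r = r*(r - 3)*(r + 7)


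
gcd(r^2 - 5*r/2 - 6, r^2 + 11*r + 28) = 1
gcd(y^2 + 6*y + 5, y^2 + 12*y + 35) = y + 5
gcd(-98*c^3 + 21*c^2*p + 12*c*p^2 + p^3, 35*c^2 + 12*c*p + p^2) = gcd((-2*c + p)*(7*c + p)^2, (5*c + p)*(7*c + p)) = 7*c + p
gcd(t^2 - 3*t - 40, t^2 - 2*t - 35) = t + 5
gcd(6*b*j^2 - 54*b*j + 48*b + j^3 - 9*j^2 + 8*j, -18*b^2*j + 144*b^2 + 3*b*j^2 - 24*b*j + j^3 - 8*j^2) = 6*b*j - 48*b + j^2 - 8*j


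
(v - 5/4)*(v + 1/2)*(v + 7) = v^3 + 25*v^2/4 - 47*v/8 - 35/8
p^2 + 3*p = p*(p + 3)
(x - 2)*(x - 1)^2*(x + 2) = x^4 - 2*x^3 - 3*x^2 + 8*x - 4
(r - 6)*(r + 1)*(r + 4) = r^3 - r^2 - 26*r - 24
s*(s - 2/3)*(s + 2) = s^3 + 4*s^2/3 - 4*s/3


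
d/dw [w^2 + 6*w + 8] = 2*w + 6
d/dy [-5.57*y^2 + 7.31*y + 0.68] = 7.31 - 11.14*y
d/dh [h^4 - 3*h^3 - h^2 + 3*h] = 4*h^3 - 9*h^2 - 2*h + 3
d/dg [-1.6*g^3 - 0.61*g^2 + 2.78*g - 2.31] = -4.8*g^2 - 1.22*g + 2.78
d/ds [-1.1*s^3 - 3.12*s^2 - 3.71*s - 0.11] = -3.3*s^2 - 6.24*s - 3.71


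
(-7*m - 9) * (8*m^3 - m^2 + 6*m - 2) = -56*m^4 - 65*m^3 - 33*m^2 - 40*m + 18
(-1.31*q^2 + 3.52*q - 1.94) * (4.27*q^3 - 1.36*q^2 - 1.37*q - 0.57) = -5.5937*q^5 + 16.812*q^4 - 11.2763*q^3 - 1.4373*q^2 + 0.6514*q + 1.1058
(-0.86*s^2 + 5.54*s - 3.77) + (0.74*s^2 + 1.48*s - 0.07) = -0.12*s^2 + 7.02*s - 3.84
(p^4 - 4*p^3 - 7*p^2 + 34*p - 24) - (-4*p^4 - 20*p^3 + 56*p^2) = 5*p^4 + 16*p^3 - 63*p^2 + 34*p - 24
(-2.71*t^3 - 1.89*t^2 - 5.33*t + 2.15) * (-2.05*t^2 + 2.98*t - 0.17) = 5.5555*t^5 - 4.2013*t^4 + 5.755*t^3 - 19.9696*t^2 + 7.3131*t - 0.3655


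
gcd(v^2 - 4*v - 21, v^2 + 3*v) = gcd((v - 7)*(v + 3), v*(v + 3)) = v + 3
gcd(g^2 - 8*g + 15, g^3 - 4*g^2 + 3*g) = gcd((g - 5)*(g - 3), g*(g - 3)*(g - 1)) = g - 3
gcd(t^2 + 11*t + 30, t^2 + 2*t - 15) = t + 5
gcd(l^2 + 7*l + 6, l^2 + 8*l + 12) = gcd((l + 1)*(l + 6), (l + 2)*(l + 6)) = l + 6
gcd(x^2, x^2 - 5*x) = x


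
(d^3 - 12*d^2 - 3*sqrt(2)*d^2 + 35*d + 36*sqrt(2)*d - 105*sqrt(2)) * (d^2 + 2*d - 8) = d^5 - 10*d^4 - 3*sqrt(2)*d^4 + 3*d^3 + 30*sqrt(2)*d^3 - 9*sqrt(2)*d^2 + 166*d^2 - 498*sqrt(2)*d - 280*d + 840*sqrt(2)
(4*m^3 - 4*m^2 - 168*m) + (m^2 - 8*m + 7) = 4*m^3 - 3*m^2 - 176*m + 7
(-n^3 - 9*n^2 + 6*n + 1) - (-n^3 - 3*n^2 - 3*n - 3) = -6*n^2 + 9*n + 4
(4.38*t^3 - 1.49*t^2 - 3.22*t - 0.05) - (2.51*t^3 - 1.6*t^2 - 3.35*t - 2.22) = 1.87*t^3 + 0.11*t^2 + 0.13*t + 2.17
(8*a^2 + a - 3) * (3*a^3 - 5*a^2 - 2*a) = 24*a^5 - 37*a^4 - 30*a^3 + 13*a^2 + 6*a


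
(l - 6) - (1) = l - 7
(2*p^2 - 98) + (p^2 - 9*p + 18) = 3*p^2 - 9*p - 80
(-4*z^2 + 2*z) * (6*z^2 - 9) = -24*z^4 + 12*z^3 + 36*z^2 - 18*z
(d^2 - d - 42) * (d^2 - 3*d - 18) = d^4 - 4*d^3 - 57*d^2 + 144*d + 756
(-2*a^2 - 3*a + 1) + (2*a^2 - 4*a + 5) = 6 - 7*a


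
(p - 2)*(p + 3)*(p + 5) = p^3 + 6*p^2 - p - 30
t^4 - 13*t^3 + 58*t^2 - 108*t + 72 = (t - 6)*(t - 3)*(t - 2)^2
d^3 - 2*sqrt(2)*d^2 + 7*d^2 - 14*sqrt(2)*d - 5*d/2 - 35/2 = (d + 7)*(d - 5*sqrt(2)/2)*(d + sqrt(2)/2)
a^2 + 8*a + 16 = (a + 4)^2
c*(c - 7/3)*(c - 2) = c^3 - 13*c^2/3 + 14*c/3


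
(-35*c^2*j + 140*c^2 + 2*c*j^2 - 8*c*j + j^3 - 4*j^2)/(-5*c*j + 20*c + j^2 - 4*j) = 7*c + j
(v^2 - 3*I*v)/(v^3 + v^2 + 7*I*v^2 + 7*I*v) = (v - 3*I)/(v^2 + v + 7*I*v + 7*I)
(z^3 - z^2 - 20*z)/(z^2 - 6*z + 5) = z*(z + 4)/(z - 1)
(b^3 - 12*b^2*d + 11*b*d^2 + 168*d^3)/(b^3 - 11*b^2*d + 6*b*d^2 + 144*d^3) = (b - 7*d)/(b - 6*d)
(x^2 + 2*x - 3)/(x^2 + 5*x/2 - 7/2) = 2*(x + 3)/(2*x + 7)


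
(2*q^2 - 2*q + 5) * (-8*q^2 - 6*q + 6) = -16*q^4 + 4*q^3 - 16*q^2 - 42*q + 30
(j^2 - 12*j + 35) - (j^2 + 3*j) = 35 - 15*j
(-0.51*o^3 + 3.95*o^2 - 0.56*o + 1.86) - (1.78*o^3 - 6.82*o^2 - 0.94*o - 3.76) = -2.29*o^3 + 10.77*o^2 + 0.38*o + 5.62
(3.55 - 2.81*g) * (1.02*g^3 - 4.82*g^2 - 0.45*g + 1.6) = -2.8662*g^4 + 17.1652*g^3 - 15.8465*g^2 - 6.0935*g + 5.68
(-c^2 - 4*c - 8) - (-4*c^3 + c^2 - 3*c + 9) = 4*c^3 - 2*c^2 - c - 17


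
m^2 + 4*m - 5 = (m - 1)*(m + 5)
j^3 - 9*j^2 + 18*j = j*(j - 6)*(j - 3)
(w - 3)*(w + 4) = w^2 + w - 12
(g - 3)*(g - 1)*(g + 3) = g^3 - g^2 - 9*g + 9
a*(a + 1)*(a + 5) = a^3 + 6*a^2 + 5*a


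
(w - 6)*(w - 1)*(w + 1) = w^3 - 6*w^2 - w + 6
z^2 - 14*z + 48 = (z - 8)*(z - 6)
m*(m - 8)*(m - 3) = m^3 - 11*m^2 + 24*m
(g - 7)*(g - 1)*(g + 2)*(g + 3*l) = g^4 + 3*g^3*l - 6*g^3 - 18*g^2*l - 9*g^2 - 27*g*l + 14*g + 42*l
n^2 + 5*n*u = n*(n + 5*u)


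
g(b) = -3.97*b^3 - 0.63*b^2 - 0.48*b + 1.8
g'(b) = -11.91*b^2 - 1.26*b - 0.48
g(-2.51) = 61.81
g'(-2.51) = -72.35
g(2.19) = -43.97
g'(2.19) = -60.36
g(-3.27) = 135.45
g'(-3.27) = -123.71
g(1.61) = -17.17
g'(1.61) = -33.38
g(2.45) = -61.54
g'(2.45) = -75.06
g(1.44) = -12.05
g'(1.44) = -26.99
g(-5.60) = 681.93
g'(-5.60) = -366.92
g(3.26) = -144.00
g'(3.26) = -131.16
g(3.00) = -112.50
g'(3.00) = -111.45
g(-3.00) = 104.76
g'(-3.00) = -103.89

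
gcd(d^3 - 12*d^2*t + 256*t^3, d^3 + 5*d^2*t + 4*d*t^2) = d + 4*t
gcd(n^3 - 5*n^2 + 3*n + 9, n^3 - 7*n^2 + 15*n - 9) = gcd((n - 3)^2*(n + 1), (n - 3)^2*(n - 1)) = n^2 - 6*n + 9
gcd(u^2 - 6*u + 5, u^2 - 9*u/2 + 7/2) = u - 1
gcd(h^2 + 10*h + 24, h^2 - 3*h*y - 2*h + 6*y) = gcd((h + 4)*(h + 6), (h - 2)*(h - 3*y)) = 1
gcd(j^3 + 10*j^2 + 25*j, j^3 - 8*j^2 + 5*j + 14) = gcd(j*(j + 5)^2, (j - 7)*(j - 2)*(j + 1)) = 1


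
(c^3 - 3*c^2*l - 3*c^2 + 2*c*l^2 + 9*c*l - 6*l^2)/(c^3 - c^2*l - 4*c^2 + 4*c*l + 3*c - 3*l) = (c - 2*l)/(c - 1)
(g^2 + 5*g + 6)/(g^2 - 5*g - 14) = (g + 3)/(g - 7)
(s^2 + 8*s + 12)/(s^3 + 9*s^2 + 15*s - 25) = (s^2 + 8*s + 12)/(s^3 + 9*s^2 + 15*s - 25)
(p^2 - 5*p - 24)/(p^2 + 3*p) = (p - 8)/p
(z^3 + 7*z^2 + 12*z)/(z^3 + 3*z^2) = (z + 4)/z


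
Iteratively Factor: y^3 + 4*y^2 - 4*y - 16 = (y - 2)*(y^2 + 6*y + 8) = (y - 2)*(y + 2)*(y + 4)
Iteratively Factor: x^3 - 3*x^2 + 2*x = (x - 2)*(x^2 - x) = x*(x - 2)*(x - 1)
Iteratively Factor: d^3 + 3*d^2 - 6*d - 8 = (d + 1)*(d^2 + 2*d - 8) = (d - 2)*(d + 1)*(d + 4)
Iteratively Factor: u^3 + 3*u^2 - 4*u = (u + 4)*(u^2 - u) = u*(u + 4)*(u - 1)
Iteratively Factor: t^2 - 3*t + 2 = (t - 1)*(t - 2)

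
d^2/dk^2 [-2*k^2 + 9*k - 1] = -4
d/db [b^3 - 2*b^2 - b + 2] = 3*b^2 - 4*b - 1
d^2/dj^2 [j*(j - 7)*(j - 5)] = 6*j - 24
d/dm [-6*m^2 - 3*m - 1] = -12*m - 3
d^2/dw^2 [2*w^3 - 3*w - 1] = 12*w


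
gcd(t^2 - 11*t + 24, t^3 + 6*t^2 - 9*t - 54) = t - 3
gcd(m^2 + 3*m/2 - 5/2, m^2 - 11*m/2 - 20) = m + 5/2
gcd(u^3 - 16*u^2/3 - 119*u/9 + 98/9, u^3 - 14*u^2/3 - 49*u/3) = u^2 - 14*u/3 - 49/3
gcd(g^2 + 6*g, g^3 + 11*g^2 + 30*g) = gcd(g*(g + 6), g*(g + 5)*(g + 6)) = g^2 + 6*g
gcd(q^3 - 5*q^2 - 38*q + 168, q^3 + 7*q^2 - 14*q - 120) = q^2 + 2*q - 24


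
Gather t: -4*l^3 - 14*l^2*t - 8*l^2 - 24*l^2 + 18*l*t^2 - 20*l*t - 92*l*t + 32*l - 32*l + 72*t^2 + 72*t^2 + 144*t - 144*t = -4*l^3 - 32*l^2 + t^2*(18*l + 144) + t*(-14*l^2 - 112*l)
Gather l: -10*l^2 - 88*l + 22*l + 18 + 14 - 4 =-10*l^2 - 66*l + 28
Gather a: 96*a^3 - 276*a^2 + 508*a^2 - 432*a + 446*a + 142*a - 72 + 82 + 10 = 96*a^3 + 232*a^2 + 156*a + 20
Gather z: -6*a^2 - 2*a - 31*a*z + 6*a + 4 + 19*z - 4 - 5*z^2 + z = -6*a^2 + 4*a - 5*z^2 + z*(20 - 31*a)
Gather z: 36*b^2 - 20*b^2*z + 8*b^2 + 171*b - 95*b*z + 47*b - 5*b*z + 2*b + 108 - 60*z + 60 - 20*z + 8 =44*b^2 + 220*b + z*(-20*b^2 - 100*b - 80) + 176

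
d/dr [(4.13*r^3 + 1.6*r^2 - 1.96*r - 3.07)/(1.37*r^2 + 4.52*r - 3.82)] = (5.6581*r^4 + 37.3352*r^3 - 37.4126*r^2 - 3.8122*r + 21.3636)/(1.8769*r^4 + 12.3848*r^3 + 9.96359999999999*r^2 - 34.5328*r + 14.5924)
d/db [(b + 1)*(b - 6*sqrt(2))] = 2*b - 6*sqrt(2) + 1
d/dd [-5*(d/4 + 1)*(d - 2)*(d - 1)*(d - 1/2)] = -5*d^3 - 15*d^2/8 + 105*d/4 - 65/4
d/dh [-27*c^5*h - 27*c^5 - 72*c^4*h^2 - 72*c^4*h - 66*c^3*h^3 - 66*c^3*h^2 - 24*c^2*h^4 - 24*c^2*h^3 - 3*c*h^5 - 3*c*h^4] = 3*c*(-9*c^4 - 48*c^3*h - 24*c^3 - 66*c^2*h^2 - 44*c^2*h - 32*c*h^3 - 24*c*h^2 - 5*h^4 - 4*h^3)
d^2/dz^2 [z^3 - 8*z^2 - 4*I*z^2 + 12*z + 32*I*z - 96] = 6*z - 16 - 8*I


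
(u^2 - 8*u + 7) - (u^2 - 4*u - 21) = 28 - 4*u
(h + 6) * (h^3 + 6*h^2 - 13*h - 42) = h^4 + 12*h^3 + 23*h^2 - 120*h - 252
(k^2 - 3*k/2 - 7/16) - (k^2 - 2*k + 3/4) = k/2 - 19/16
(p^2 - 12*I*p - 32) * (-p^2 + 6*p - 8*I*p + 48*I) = -p^4 + 6*p^3 + 4*I*p^3 - 64*p^2 - 24*I*p^2 + 384*p + 256*I*p - 1536*I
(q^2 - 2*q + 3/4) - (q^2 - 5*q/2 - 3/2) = q/2 + 9/4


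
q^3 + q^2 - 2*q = q*(q - 1)*(q + 2)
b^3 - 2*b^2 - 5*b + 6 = (b - 3)*(b - 1)*(b + 2)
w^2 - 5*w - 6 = (w - 6)*(w + 1)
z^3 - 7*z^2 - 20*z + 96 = (z - 8)*(z - 3)*(z + 4)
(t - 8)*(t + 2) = t^2 - 6*t - 16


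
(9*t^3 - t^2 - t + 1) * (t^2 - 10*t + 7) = 9*t^5 - 91*t^4 + 72*t^3 + 4*t^2 - 17*t + 7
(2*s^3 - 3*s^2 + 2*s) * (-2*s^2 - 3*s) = -4*s^5 + 5*s^3 - 6*s^2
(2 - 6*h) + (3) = 5 - 6*h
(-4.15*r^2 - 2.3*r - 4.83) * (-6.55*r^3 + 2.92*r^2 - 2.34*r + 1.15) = 27.1825*r^5 + 2.947*r^4 + 34.6315*r^3 - 13.4941*r^2 + 8.6572*r - 5.5545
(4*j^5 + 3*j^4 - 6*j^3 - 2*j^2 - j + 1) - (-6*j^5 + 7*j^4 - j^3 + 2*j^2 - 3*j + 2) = 10*j^5 - 4*j^4 - 5*j^3 - 4*j^2 + 2*j - 1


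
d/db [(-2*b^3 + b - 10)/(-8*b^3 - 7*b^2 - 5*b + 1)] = (14*b^4 + 36*b^3 - 239*b^2 - 140*b - 49)/(64*b^6 + 112*b^5 + 129*b^4 + 54*b^3 + 11*b^2 - 10*b + 1)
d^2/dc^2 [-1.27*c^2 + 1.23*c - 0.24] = -2.54000000000000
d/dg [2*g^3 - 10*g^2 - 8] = 2*g*(3*g - 10)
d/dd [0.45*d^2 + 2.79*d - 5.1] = 0.9*d + 2.79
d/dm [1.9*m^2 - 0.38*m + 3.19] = 3.8*m - 0.38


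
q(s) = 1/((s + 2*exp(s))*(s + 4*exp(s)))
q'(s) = (-4*exp(s) - 1)/((s + 2*exp(s))*(s + 4*exp(s))^2) + (-2*exp(s) - 1)/((s + 2*exp(s))^2*(s + 4*exp(s)))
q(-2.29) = 0.25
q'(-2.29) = 0.34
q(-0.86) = -87.82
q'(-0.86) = -11572.02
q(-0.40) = 0.47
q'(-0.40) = -1.91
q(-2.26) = 0.26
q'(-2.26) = 0.36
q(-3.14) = 0.11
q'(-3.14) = 0.08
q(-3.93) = 0.07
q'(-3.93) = 0.04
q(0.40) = 0.05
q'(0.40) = -0.11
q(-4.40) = 0.05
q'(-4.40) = 0.02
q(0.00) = 0.12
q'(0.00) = -0.34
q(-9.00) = 0.01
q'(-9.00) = 0.00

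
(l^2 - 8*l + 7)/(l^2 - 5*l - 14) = (l - 1)/(l + 2)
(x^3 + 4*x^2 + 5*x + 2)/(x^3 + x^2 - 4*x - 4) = (x + 1)/(x - 2)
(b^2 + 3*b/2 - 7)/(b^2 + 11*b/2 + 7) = (b - 2)/(b + 2)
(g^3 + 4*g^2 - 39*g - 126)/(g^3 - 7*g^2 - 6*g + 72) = (g + 7)/(g - 4)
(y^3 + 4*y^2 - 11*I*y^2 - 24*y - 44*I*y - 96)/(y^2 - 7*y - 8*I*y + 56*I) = (y^2 + y*(4 - 3*I) - 12*I)/(y - 7)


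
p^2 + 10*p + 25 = (p + 5)^2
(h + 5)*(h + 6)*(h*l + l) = h^3*l + 12*h^2*l + 41*h*l + 30*l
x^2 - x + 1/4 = (x - 1/2)^2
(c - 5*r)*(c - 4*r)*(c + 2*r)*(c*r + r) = c^4*r - 7*c^3*r^2 + c^3*r + 2*c^2*r^3 - 7*c^2*r^2 + 40*c*r^4 + 2*c*r^3 + 40*r^4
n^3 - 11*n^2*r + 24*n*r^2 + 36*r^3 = (n - 6*r)^2*(n + r)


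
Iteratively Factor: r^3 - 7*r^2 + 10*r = (r - 2)*(r^2 - 5*r) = r*(r - 2)*(r - 5)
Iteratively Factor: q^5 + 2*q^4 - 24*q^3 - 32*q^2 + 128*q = (q)*(q^4 + 2*q^3 - 24*q^2 - 32*q + 128) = q*(q + 4)*(q^3 - 2*q^2 - 16*q + 32) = q*(q + 4)^2*(q^2 - 6*q + 8) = q*(q - 2)*(q + 4)^2*(q - 4)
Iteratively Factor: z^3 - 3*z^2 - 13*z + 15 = (z + 3)*(z^2 - 6*z + 5) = (z - 5)*(z + 3)*(z - 1)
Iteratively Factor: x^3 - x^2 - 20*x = (x + 4)*(x^2 - 5*x) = x*(x + 4)*(x - 5)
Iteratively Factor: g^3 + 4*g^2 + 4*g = (g)*(g^2 + 4*g + 4) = g*(g + 2)*(g + 2)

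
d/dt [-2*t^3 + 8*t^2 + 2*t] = -6*t^2 + 16*t + 2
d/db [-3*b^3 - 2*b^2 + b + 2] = -9*b^2 - 4*b + 1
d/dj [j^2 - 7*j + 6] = 2*j - 7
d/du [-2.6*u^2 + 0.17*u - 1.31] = 0.17 - 5.2*u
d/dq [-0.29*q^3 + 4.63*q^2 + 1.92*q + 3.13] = -0.87*q^2 + 9.26*q + 1.92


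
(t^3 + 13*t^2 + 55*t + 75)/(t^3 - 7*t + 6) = (t^2 + 10*t + 25)/(t^2 - 3*t + 2)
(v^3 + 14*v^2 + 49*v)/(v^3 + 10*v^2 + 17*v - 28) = v*(v + 7)/(v^2 + 3*v - 4)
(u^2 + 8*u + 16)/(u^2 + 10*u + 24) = (u + 4)/(u + 6)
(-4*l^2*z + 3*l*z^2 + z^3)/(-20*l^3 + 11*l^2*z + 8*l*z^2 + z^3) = z/(5*l + z)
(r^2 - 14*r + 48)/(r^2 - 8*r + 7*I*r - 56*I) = (r - 6)/(r + 7*I)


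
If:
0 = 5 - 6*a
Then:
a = 5/6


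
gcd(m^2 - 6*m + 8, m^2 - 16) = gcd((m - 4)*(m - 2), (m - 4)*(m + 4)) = m - 4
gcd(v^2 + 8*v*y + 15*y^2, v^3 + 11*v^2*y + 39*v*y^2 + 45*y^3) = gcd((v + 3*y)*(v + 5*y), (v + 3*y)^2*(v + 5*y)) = v^2 + 8*v*y + 15*y^2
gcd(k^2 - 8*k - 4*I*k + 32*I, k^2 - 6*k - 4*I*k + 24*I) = k - 4*I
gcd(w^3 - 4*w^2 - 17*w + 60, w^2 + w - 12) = w^2 + w - 12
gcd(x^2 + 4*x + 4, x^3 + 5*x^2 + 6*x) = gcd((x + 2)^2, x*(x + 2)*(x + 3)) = x + 2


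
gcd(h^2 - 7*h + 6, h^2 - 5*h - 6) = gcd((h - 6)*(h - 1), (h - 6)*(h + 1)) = h - 6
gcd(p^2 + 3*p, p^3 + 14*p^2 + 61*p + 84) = p + 3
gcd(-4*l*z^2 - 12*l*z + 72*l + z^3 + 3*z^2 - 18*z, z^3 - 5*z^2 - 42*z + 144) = z^2 + 3*z - 18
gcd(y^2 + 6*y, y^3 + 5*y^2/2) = y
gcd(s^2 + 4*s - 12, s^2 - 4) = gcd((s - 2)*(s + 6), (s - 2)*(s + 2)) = s - 2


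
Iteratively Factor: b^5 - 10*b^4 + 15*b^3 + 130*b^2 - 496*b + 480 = (b - 5)*(b^4 - 5*b^3 - 10*b^2 + 80*b - 96) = (b - 5)*(b - 3)*(b^3 - 2*b^2 - 16*b + 32) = (b - 5)*(b - 3)*(b - 2)*(b^2 - 16) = (b - 5)*(b - 4)*(b - 3)*(b - 2)*(b + 4)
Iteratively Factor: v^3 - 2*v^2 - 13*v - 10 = (v + 2)*(v^2 - 4*v - 5) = (v + 1)*(v + 2)*(v - 5)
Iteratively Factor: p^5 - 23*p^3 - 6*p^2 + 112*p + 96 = (p + 2)*(p^4 - 2*p^3 - 19*p^2 + 32*p + 48) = (p + 2)*(p + 4)*(p^3 - 6*p^2 + 5*p + 12) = (p + 1)*(p + 2)*(p + 4)*(p^2 - 7*p + 12) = (p - 3)*(p + 1)*(p + 2)*(p + 4)*(p - 4)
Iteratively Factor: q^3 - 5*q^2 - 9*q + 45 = (q + 3)*(q^2 - 8*q + 15) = (q - 3)*(q + 3)*(q - 5)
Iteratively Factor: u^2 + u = (u + 1)*(u)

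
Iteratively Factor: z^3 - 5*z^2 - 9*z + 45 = (z - 5)*(z^2 - 9) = (z - 5)*(z + 3)*(z - 3)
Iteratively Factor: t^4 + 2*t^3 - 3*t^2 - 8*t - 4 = (t + 2)*(t^3 - 3*t - 2) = (t + 1)*(t + 2)*(t^2 - t - 2) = (t - 2)*(t + 1)*(t + 2)*(t + 1)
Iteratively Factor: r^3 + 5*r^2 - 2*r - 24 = (r - 2)*(r^2 + 7*r + 12) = (r - 2)*(r + 4)*(r + 3)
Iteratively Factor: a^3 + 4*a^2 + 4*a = (a)*(a^2 + 4*a + 4) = a*(a + 2)*(a + 2)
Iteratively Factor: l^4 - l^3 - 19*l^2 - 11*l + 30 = (l - 1)*(l^3 - 19*l - 30) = (l - 1)*(l + 3)*(l^2 - 3*l - 10) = (l - 1)*(l + 2)*(l + 3)*(l - 5)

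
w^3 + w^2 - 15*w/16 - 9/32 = (w - 3/4)*(w + 1/4)*(w + 3/2)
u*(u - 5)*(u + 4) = u^3 - u^2 - 20*u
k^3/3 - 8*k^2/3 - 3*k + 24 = (k/3 + 1)*(k - 8)*(k - 3)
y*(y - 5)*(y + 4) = y^3 - y^2 - 20*y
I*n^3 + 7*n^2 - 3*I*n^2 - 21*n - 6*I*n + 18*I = (n - 3)*(n - 6*I)*(I*n + 1)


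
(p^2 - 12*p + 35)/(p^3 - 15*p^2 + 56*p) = (p - 5)/(p*(p - 8))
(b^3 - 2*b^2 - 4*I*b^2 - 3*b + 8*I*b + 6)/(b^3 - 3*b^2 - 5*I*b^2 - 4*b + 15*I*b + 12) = (b^2 - b*(2 + 3*I) + 6*I)/(b^2 - b*(3 + 4*I) + 12*I)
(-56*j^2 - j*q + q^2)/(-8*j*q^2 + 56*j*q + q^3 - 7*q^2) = (7*j + q)/(q*(q - 7))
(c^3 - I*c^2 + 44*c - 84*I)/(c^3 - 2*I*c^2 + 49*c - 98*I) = (c - 6*I)/(c - 7*I)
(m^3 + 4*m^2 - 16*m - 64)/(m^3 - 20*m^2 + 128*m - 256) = (m^2 + 8*m + 16)/(m^2 - 16*m + 64)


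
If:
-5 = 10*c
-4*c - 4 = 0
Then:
No Solution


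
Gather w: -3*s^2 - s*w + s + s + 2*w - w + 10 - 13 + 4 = -3*s^2 + 2*s + w*(1 - s) + 1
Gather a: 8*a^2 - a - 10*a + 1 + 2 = 8*a^2 - 11*a + 3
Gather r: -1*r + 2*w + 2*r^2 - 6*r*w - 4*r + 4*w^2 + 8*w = 2*r^2 + r*(-6*w - 5) + 4*w^2 + 10*w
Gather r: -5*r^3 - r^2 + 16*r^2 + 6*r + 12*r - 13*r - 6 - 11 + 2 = -5*r^3 + 15*r^2 + 5*r - 15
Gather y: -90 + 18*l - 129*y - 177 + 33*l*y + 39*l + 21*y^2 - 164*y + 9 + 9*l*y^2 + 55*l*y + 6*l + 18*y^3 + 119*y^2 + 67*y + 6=63*l + 18*y^3 + y^2*(9*l + 140) + y*(88*l - 226) - 252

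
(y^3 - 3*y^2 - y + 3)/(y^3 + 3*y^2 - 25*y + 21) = (y + 1)/(y + 7)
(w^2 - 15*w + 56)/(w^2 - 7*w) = (w - 8)/w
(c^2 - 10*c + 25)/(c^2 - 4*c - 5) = (c - 5)/(c + 1)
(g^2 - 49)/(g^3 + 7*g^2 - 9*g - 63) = (g - 7)/(g^2 - 9)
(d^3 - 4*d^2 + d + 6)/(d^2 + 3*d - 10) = (d^2 - 2*d - 3)/(d + 5)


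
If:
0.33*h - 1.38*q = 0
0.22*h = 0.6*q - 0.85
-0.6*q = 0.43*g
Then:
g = 3.71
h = -11.11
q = -2.66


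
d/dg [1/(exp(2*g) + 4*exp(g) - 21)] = 2*(-exp(g) - 2)*exp(g)/(exp(2*g) + 4*exp(g) - 21)^2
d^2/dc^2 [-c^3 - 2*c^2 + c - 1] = -6*c - 4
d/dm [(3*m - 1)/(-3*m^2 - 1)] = 3*(3*m^2 - 2*m - 1)/(9*m^4 + 6*m^2 + 1)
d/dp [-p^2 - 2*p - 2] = -2*p - 2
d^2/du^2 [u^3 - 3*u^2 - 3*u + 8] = 6*u - 6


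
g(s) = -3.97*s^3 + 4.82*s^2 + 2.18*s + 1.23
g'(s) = -11.91*s^2 + 9.64*s + 2.18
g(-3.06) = 153.44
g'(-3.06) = -138.84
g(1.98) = -6.37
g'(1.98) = -25.42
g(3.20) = -72.53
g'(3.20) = -88.93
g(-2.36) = 75.11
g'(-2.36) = -86.90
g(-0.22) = 1.03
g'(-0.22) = -0.52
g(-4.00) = 323.71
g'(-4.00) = -226.94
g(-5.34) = 731.56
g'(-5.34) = -388.92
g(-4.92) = 579.99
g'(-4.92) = -333.55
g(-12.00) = 7529.31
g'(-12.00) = -1828.54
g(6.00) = -669.69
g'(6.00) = -368.74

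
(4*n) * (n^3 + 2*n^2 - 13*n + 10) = 4*n^4 + 8*n^3 - 52*n^2 + 40*n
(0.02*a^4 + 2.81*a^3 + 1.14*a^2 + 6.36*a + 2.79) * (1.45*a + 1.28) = 0.029*a^5 + 4.1001*a^4 + 5.2498*a^3 + 10.6812*a^2 + 12.1863*a + 3.5712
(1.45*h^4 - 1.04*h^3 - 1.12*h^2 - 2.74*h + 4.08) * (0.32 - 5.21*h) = -7.5545*h^5 + 5.8824*h^4 + 5.5024*h^3 + 13.917*h^2 - 22.1336*h + 1.3056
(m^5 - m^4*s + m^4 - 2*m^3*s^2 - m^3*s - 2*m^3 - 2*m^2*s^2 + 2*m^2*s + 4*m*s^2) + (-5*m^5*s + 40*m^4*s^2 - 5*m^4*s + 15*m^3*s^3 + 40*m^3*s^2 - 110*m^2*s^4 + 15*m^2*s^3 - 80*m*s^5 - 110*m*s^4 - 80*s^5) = -5*m^5*s + m^5 + 40*m^4*s^2 - 6*m^4*s + m^4 + 15*m^3*s^3 + 38*m^3*s^2 - m^3*s - 2*m^3 - 110*m^2*s^4 + 15*m^2*s^3 - 2*m^2*s^2 + 2*m^2*s - 80*m*s^5 - 110*m*s^4 + 4*m*s^2 - 80*s^5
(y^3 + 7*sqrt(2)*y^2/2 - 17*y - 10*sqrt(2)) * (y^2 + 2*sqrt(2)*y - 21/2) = y^5 + 11*sqrt(2)*y^4/2 - 27*y^3/2 - 323*sqrt(2)*y^2/4 + 277*y/2 + 105*sqrt(2)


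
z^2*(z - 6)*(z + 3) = z^4 - 3*z^3 - 18*z^2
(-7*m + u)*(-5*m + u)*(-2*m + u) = -70*m^3 + 59*m^2*u - 14*m*u^2 + u^3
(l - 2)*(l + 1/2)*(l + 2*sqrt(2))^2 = l^4 - 3*l^3/2 + 4*sqrt(2)*l^3 - 6*sqrt(2)*l^2 + 7*l^2 - 12*l - 4*sqrt(2)*l - 8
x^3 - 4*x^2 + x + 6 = (x - 3)*(x - 2)*(x + 1)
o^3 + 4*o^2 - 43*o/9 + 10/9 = (o - 2/3)*(o - 1/3)*(o + 5)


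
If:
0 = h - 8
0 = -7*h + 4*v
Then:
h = 8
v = 14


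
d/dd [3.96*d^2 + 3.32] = 7.92*d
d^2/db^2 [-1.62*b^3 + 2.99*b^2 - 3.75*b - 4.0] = 5.98 - 9.72*b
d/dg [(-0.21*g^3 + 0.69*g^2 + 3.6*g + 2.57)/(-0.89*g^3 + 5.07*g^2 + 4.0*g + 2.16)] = (-0.4506*g^4 + 4.728*g^3 - 9.9909*g^2 - 23.079*g - 2.504)/(0.7921*g^6 - 9.0246*g^5 + 18.5849*g^4 + 36.7152*g^3 + 37.9024*g^2 + 17.28*g + 4.6656)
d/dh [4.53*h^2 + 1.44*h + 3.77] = 9.06*h + 1.44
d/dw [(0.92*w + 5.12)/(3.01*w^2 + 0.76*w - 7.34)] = (2.7692*w^2 + 0.6992*w - (0.92*w + 5.12)*(6.02*w + 0.76) - 6.7528)/(3.01*w^2 + 0.76*w - 7.34)^2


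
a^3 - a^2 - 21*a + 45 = (a - 3)^2*(a + 5)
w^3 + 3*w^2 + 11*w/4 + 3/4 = (w + 1/2)*(w + 1)*(w + 3/2)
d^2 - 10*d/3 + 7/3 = (d - 7/3)*(d - 1)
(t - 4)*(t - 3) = t^2 - 7*t + 12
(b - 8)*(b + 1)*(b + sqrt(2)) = b^3 - 7*b^2 + sqrt(2)*b^2 - 7*sqrt(2)*b - 8*b - 8*sqrt(2)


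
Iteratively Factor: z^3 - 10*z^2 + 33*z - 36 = (z - 3)*(z^2 - 7*z + 12) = (z - 4)*(z - 3)*(z - 3)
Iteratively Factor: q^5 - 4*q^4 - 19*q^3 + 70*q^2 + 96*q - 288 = (q + 3)*(q^4 - 7*q^3 + 2*q^2 + 64*q - 96) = (q - 4)*(q + 3)*(q^3 - 3*q^2 - 10*q + 24) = (q - 4)^2*(q + 3)*(q^2 + q - 6) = (q - 4)^2*(q - 2)*(q + 3)*(q + 3)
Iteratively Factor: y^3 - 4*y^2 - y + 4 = (y - 4)*(y^2 - 1) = (y - 4)*(y + 1)*(y - 1)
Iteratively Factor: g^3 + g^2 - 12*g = (g)*(g^2 + g - 12) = g*(g - 3)*(g + 4)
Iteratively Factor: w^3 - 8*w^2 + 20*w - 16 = (w - 2)*(w^2 - 6*w + 8) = (w - 4)*(w - 2)*(w - 2)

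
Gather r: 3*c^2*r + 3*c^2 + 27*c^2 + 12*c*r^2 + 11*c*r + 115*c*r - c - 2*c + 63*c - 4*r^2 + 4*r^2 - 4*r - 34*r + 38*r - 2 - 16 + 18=30*c^2 + 12*c*r^2 + 60*c + r*(3*c^2 + 126*c)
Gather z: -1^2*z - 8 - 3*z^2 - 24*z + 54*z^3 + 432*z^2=54*z^3 + 429*z^2 - 25*z - 8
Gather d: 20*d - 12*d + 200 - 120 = 8*d + 80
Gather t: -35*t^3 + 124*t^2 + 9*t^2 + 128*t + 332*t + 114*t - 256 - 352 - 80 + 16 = -35*t^3 + 133*t^2 + 574*t - 672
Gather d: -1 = -1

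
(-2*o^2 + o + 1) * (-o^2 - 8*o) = 2*o^4 + 15*o^3 - 9*o^2 - 8*o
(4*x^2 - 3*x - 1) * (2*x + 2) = 8*x^3 + 2*x^2 - 8*x - 2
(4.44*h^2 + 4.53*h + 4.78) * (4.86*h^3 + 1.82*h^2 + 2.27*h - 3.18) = 21.5784*h^5 + 30.0966*h^4 + 41.5542*h^3 + 4.8635*h^2 - 3.5548*h - 15.2004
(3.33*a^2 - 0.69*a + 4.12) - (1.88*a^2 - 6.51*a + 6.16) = 1.45*a^2 + 5.82*a - 2.04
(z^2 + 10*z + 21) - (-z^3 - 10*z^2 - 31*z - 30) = z^3 + 11*z^2 + 41*z + 51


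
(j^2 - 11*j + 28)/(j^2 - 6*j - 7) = (j - 4)/(j + 1)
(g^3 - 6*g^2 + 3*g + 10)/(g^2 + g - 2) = (g^3 - 6*g^2 + 3*g + 10)/(g^2 + g - 2)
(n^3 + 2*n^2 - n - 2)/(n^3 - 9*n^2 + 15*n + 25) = (n^2 + n - 2)/(n^2 - 10*n + 25)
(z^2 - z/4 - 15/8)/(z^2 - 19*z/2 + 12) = (z + 5/4)/(z - 8)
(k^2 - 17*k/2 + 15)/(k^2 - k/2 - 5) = (k - 6)/(k + 2)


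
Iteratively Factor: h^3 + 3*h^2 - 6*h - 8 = (h + 1)*(h^2 + 2*h - 8) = (h - 2)*(h + 1)*(h + 4)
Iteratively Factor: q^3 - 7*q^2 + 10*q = (q - 5)*(q^2 - 2*q) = q*(q - 5)*(q - 2)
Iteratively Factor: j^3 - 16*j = (j - 4)*(j^2 + 4*j) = (j - 4)*(j + 4)*(j)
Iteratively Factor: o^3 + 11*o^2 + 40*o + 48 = (o + 4)*(o^2 + 7*o + 12) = (o + 4)^2*(o + 3)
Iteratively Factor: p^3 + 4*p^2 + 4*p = (p + 2)*(p^2 + 2*p) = (p + 2)^2*(p)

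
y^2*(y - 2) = y^3 - 2*y^2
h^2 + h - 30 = (h - 5)*(h + 6)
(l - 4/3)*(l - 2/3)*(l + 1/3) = l^3 - 5*l^2/3 + 2*l/9 + 8/27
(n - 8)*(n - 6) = n^2 - 14*n + 48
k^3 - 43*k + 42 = (k - 6)*(k - 1)*(k + 7)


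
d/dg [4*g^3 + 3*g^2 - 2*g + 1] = 12*g^2 + 6*g - 2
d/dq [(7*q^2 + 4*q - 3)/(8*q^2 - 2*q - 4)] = (-23*q^2 - 4*q - 11)/(2*(16*q^4 - 8*q^3 - 15*q^2 + 4*q + 4))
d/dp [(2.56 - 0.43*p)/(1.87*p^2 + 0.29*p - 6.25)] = (0.8041*p^2 - 9.5744*p + 1.9451)/(3.4969*p^4 + 1.0846*p^3 - 23.2909*p^2 - 3.625*p + 39.0625)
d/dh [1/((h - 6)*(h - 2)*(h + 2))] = (-(h - 6)*(h - 2) - (h - 6)*(h + 2) - (h - 2)*(h + 2))/((h - 6)^2*(h - 2)^2*(h + 2)^2)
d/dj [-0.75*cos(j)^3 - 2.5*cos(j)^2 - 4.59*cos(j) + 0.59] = (2.25*cos(j)^2 + 5.0*cos(j) + 4.59)*sin(j)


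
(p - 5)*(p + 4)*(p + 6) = p^3 + 5*p^2 - 26*p - 120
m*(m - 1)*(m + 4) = m^3 + 3*m^2 - 4*m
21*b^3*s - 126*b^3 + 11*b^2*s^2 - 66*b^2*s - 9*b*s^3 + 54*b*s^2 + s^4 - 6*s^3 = (-7*b + s)*(-3*b + s)*(b + s)*(s - 6)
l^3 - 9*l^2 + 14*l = l*(l - 7)*(l - 2)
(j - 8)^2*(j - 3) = j^3 - 19*j^2 + 112*j - 192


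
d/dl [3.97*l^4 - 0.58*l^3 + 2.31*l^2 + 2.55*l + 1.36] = 15.88*l^3 - 1.74*l^2 + 4.62*l + 2.55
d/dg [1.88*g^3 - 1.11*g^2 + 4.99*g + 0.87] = 5.64*g^2 - 2.22*g + 4.99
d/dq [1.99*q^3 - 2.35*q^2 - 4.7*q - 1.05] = 5.97*q^2 - 4.7*q - 4.7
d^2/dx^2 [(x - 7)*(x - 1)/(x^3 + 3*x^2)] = 2*(x^4 - 24*x^3 - 30*x^2 + 96*x + 189)/(x^4*(x^3 + 9*x^2 + 27*x + 27))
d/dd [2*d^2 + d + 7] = 4*d + 1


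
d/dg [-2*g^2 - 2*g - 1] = -4*g - 2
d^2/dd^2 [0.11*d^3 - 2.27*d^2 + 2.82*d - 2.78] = 0.66*d - 4.54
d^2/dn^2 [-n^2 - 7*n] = -2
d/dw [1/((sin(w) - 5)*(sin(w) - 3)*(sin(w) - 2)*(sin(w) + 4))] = 2*(-2*sin(w)^3 + 9*sin(w)^2 + 9*sin(w) - 47)*cos(w)/((sin(w) - 5)^2*(sin(w) - 3)^2*(sin(w) - 2)^2*(sin(w) + 4)^2)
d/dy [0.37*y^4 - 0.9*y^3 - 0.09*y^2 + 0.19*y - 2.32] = 1.48*y^3 - 2.7*y^2 - 0.18*y + 0.19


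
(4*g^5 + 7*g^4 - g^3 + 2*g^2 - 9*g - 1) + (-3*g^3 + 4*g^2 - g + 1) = 4*g^5 + 7*g^4 - 4*g^3 + 6*g^2 - 10*g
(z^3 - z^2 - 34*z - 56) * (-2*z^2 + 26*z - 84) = -2*z^5 + 28*z^4 - 42*z^3 - 688*z^2 + 1400*z + 4704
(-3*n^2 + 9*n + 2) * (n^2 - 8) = -3*n^4 + 9*n^3 + 26*n^2 - 72*n - 16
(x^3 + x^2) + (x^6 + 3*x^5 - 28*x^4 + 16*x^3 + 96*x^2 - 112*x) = x^6 + 3*x^5 - 28*x^4 + 17*x^3 + 97*x^2 - 112*x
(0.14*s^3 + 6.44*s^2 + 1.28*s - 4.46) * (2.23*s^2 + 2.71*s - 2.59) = 0.3122*s^5 + 14.7406*s^4 + 19.9442*s^3 - 23.1566*s^2 - 15.4018*s + 11.5514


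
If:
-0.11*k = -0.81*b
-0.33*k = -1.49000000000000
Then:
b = 0.61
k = 4.52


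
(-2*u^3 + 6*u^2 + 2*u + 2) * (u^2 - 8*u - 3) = -2*u^5 + 22*u^4 - 40*u^3 - 32*u^2 - 22*u - 6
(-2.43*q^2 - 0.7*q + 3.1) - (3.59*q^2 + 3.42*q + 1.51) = -6.02*q^2 - 4.12*q + 1.59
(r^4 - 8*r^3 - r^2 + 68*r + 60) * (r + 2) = r^5 - 6*r^4 - 17*r^3 + 66*r^2 + 196*r + 120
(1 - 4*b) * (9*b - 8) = -36*b^2 + 41*b - 8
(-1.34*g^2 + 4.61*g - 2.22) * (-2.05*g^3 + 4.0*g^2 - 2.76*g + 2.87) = 2.747*g^5 - 14.8105*g^4 + 26.6894*g^3 - 25.4494*g^2 + 19.3579*g - 6.3714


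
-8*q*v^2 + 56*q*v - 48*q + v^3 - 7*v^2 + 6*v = (-8*q + v)*(v - 6)*(v - 1)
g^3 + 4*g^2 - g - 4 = (g - 1)*(g + 1)*(g + 4)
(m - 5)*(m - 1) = m^2 - 6*m + 5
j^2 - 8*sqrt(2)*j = j*(j - 8*sqrt(2))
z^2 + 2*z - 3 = (z - 1)*(z + 3)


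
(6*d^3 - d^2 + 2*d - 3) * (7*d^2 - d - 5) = 42*d^5 - 13*d^4 - 15*d^3 - 18*d^2 - 7*d + 15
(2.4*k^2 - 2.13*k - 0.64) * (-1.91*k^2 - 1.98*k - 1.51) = -4.584*k^4 - 0.6837*k^3 + 1.8158*k^2 + 4.4835*k + 0.9664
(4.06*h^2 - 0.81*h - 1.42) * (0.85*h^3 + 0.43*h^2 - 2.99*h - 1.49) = 3.451*h^5 + 1.0573*h^4 - 13.6947*h^3 - 4.2381*h^2 + 5.4527*h + 2.1158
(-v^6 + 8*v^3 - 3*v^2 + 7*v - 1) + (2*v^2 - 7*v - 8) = -v^6 + 8*v^3 - v^2 - 9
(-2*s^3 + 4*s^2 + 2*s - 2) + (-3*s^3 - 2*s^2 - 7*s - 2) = -5*s^3 + 2*s^2 - 5*s - 4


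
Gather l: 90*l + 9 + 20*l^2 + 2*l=20*l^2 + 92*l + 9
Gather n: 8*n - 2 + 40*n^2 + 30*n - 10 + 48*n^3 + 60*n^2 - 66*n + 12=48*n^3 + 100*n^2 - 28*n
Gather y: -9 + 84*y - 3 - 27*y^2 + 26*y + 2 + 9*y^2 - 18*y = -18*y^2 + 92*y - 10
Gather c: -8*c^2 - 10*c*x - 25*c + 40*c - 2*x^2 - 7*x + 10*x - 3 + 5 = -8*c^2 + c*(15 - 10*x) - 2*x^2 + 3*x + 2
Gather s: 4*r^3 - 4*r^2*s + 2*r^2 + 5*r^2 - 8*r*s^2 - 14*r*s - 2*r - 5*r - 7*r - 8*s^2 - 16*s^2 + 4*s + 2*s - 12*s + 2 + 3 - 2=4*r^3 + 7*r^2 - 14*r + s^2*(-8*r - 24) + s*(-4*r^2 - 14*r - 6) + 3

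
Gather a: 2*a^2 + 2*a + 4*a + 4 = 2*a^2 + 6*a + 4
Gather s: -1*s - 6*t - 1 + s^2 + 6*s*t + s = s^2 + 6*s*t - 6*t - 1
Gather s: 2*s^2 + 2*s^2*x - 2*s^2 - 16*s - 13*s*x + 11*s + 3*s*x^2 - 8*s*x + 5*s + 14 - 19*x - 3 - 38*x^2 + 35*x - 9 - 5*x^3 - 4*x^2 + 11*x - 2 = 2*s^2*x + s*(3*x^2 - 21*x) - 5*x^3 - 42*x^2 + 27*x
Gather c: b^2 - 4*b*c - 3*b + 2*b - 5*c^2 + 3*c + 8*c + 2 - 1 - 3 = b^2 - b - 5*c^2 + c*(11 - 4*b) - 2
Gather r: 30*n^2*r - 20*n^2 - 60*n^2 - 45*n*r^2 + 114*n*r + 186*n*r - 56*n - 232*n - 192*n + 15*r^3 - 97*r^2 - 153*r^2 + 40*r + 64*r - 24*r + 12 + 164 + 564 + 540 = -80*n^2 - 480*n + 15*r^3 + r^2*(-45*n - 250) + r*(30*n^2 + 300*n + 80) + 1280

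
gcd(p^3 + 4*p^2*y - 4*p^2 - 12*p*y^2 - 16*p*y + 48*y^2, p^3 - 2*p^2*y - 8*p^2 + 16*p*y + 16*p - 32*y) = -p^2 + 2*p*y + 4*p - 8*y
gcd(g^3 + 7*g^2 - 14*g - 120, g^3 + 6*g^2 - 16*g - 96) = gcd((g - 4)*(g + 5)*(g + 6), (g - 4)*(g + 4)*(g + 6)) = g^2 + 2*g - 24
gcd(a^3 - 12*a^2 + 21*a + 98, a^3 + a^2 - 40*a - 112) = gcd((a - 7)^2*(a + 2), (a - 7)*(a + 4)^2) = a - 7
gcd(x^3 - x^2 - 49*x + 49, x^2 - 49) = x^2 - 49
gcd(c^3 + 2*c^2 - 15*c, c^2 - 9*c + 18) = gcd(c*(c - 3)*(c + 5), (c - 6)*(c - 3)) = c - 3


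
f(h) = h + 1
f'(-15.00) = 1.00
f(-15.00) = -14.00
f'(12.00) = 1.00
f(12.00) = 13.00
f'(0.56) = 1.00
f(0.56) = 1.56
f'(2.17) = 1.00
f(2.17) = 3.17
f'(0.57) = 1.00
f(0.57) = 1.57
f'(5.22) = 1.00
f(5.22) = 6.22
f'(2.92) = 1.00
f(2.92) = 3.92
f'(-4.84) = 1.00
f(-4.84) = -3.84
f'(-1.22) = 1.00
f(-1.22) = -0.22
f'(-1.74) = 1.00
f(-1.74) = -0.74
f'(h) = 1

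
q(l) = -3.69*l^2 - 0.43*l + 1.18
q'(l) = -7.38*l - 0.43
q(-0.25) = 1.06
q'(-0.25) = 1.42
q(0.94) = -2.48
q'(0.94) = -7.37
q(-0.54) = 0.34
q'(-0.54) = 3.56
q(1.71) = -10.35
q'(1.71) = -13.05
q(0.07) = 1.13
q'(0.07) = -0.95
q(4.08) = -62.00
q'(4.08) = -30.54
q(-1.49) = -6.37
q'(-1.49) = 10.57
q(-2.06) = -13.59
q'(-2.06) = 14.77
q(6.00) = -134.24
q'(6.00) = -44.71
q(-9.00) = -293.84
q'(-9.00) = 65.99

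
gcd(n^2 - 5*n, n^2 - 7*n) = n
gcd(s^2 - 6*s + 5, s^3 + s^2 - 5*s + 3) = s - 1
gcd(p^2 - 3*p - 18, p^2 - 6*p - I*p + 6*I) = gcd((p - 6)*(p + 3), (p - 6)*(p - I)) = p - 6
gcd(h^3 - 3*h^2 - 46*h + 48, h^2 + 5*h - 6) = h^2 + 5*h - 6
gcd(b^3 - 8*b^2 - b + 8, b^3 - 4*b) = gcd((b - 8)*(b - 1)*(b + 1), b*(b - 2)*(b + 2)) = 1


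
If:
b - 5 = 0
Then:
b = 5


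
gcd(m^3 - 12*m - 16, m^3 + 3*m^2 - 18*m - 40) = m^2 - 2*m - 8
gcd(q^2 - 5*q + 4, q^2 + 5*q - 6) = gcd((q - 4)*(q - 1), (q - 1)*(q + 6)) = q - 1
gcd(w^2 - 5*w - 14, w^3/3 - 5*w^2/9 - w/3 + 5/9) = 1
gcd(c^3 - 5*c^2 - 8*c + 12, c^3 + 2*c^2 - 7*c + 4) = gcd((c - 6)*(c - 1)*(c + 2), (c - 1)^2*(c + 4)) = c - 1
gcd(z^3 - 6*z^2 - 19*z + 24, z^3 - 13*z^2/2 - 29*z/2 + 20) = z^2 - 9*z + 8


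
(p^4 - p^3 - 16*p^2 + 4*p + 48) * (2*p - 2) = 2*p^5 - 4*p^4 - 30*p^3 + 40*p^2 + 88*p - 96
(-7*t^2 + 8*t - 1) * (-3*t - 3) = 21*t^3 - 3*t^2 - 21*t + 3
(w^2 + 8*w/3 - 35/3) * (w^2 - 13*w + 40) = w^4 - 31*w^3/3 - 19*w^2/3 + 775*w/3 - 1400/3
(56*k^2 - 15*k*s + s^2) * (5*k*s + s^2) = 280*k^3*s - 19*k^2*s^2 - 10*k*s^3 + s^4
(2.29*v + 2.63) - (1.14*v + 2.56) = 1.15*v + 0.0699999999999998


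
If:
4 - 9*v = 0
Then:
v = 4/9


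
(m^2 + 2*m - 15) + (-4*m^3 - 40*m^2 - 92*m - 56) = -4*m^3 - 39*m^2 - 90*m - 71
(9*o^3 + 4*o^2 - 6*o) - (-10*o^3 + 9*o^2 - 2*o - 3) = 19*o^3 - 5*o^2 - 4*o + 3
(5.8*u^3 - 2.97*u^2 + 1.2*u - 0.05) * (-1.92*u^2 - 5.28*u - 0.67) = -11.136*u^5 - 24.9216*u^4 + 9.4916*u^3 - 4.2501*u^2 - 0.54*u + 0.0335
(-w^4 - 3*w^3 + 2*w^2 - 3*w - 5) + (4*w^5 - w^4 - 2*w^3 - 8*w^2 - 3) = 4*w^5 - 2*w^4 - 5*w^3 - 6*w^2 - 3*w - 8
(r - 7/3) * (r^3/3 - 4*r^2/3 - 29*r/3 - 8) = r^4/3 - 19*r^3/9 - 59*r^2/9 + 131*r/9 + 56/3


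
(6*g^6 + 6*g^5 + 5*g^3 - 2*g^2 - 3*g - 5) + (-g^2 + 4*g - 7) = 6*g^6 + 6*g^5 + 5*g^3 - 3*g^2 + g - 12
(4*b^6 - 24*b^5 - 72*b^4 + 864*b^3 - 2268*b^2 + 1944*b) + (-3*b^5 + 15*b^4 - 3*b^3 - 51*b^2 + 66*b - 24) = 4*b^6 - 27*b^5 - 57*b^4 + 861*b^3 - 2319*b^2 + 2010*b - 24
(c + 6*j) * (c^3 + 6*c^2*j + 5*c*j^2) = c^4 + 12*c^3*j + 41*c^2*j^2 + 30*c*j^3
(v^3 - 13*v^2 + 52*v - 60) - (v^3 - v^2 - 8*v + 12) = -12*v^2 + 60*v - 72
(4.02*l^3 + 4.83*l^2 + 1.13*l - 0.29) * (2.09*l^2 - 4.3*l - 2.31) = 8.4018*l^5 - 7.1913*l^4 - 27.6935*l^3 - 16.6224*l^2 - 1.3633*l + 0.6699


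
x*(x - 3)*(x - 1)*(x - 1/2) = x^4 - 9*x^3/2 + 5*x^2 - 3*x/2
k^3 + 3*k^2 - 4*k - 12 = (k - 2)*(k + 2)*(k + 3)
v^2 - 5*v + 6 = (v - 3)*(v - 2)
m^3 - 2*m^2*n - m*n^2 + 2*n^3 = (m - 2*n)*(m - n)*(m + n)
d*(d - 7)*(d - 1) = d^3 - 8*d^2 + 7*d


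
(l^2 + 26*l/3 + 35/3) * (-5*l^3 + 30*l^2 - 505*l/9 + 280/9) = -5*l^5 - 40*l^4/3 + 1310*l^3/9 - 2840*l^2/27 - 385*l + 9800/27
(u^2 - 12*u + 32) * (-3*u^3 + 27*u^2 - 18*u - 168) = -3*u^5 + 63*u^4 - 438*u^3 + 912*u^2 + 1440*u - 5376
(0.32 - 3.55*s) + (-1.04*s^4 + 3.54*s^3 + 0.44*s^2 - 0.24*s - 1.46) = -1.04*s^4 + 3.54*s^3 + 0.44*s^2 - 3.79*s - 1.14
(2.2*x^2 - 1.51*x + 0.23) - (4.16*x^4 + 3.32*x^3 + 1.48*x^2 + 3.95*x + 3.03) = -4.16*x^4 - 3.32*x^3 + 0.72*x^2 - 5.46*x - 2.8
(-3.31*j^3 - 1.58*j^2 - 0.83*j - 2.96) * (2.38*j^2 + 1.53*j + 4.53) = -7.8778*j^5 - 8.8247*j^4 - 19.3871*j^3 - 15.4721*j^2 - 8.2887*j - 13.4088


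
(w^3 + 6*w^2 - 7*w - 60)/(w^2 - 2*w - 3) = (w^2 + 9*w + 20)/(w + 1)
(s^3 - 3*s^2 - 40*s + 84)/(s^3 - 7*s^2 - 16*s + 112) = (s^2 + 4*s - 12)/(s^2 - 16)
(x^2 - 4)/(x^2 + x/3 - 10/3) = 3*(x - 2)/(3*x - 5)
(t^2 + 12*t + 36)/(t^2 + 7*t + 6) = (t + 6)/(t + 1)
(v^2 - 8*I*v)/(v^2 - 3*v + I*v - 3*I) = v*(v - 8*I)/(v^2 + v*(-3 + I) - 3*I)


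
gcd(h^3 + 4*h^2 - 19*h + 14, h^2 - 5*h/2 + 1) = h - 2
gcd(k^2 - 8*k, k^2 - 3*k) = k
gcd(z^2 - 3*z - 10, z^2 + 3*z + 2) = z + 2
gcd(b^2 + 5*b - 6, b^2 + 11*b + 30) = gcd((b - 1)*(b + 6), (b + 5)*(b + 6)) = b + 6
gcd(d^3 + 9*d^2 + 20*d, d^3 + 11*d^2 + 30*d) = d^2 + 5*d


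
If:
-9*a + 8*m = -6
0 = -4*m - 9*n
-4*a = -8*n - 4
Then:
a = 5/6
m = 3/16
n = -1/12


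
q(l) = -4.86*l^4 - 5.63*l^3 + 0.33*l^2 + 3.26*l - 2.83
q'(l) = -19.44*l^3 - 16.89*l^2 + 0.66*l + 3.26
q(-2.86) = -202.91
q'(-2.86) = 317.99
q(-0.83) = -4.40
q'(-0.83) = 2.19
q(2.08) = -136.25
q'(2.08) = -243.38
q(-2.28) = -73.15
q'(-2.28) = 144.36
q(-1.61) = -16.38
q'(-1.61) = 39.55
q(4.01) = -1604.13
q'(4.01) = -1519.20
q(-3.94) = -837.38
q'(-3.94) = 927.47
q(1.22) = -19.35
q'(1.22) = -56.37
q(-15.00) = -227013.73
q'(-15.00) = 61803.11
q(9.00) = -35937.49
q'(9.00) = -15530.65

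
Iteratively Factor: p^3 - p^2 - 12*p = (p + 3)*(p^2 - 4*p) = p*(p + 3)*(p - 4)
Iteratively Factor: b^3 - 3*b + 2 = (b - 1)*(b^2 + b - 2) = (b - 1)*(b + 2)*(b - 1)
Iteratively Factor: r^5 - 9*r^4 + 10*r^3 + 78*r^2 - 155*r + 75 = (r - 5)*(r^4 - 4*r^3 - 10*r^2 + 28*r - 15) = (r - 5)^2*(r^3 + r^2 - 5*r + 3) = (r - 5)^2*(r - 1)*(r^2 + 2*r - 3) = (r - 5)^2*(r - 1)*(r + 3)*(r - 1)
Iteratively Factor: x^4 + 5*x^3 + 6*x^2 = (x + 2)*(x^3 + 3*x^2) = x*(x + 2)*(x^2 + 3*x) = x*(x + 2)*(x + 3)*(x)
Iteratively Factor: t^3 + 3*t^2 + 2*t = (t)*(t^2 + 3*t + 2) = t*(t + 1)*(t + 2)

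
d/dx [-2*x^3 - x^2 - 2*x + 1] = -6*x^2 - 2*x - 2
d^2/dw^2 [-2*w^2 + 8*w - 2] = -4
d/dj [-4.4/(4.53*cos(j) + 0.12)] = -19.932*sin(j)/(4.53*cos(j) + 0.12)^2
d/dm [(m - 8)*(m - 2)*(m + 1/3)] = 3*m^2 - 58*m/3 + 38/3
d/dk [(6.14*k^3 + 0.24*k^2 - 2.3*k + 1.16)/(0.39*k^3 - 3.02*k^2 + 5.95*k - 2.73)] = (8.88178419700125e-16*k^5 - 18.6364*k^4 + 74.86*k^3 - 57.1618*k^2 + 5.696*k - 0.623)/(0.1521*k^6 - 2.3556*k^5 + 13.7614*k^4 - 38.0674*k^3 + 51.8917*k^2 - 32.487*k + 7.4529)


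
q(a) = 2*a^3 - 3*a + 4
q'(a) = 6*a^2 - 3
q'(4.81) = 135.82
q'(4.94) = 143.42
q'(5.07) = 151.23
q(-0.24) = 4.69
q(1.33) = 4.72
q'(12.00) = 861.00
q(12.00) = 3424.00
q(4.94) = 230.29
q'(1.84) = 17.31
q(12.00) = 3424.00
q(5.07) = 249.44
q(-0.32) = 4.89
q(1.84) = 10.94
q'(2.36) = 30.42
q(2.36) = 23.21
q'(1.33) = 7.61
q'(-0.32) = -2.39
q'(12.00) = 861.00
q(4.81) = 212.14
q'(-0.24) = -2.65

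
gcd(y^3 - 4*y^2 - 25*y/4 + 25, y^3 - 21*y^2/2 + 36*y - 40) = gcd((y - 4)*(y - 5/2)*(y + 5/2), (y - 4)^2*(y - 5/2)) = y^2 - 13*y/2 + 10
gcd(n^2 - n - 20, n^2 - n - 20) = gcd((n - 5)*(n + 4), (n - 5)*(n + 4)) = n^2 - n - 20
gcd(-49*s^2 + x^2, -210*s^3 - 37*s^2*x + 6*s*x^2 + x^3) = 7*s + x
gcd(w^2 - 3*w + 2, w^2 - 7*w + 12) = 1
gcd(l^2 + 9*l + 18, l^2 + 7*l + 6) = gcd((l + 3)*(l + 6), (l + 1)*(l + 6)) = l + 6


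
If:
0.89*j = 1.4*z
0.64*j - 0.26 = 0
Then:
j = 0.41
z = 0.26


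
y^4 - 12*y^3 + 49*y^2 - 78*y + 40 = (y - 5)*(y - 4)*(y - 2)*(y - 1)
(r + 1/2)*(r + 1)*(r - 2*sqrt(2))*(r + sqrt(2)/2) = r^4 - 3*sqrt(2)*r^3/2 + 3*r^3/2 - 9*sqrt(2)*r^2/4 - 3*r^2/2 - 3*r - 3*sqrt(2)*r/4 - 1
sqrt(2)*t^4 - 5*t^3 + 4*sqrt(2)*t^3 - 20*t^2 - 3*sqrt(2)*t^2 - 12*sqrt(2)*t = t*(t + 4)*(t - 3*sqrt(2))*(sqrt(2)*t + 1)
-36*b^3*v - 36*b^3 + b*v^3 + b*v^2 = (-6*b + v)*(6*b + v)*(b*v + b)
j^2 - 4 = (j - 2)*(j + 2)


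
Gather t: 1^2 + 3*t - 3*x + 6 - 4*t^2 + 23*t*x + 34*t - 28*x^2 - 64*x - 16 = -4*t^2 + t*(23*x + 37) - 28*x^2 - 67*x - 9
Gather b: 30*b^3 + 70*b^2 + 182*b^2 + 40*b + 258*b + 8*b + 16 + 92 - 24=30*b^3 + 252*b^2 + 306*b + 84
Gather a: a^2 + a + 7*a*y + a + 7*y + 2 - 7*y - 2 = a^2 + a*(7*y + 2)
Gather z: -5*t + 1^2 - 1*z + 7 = -5*t - z + 8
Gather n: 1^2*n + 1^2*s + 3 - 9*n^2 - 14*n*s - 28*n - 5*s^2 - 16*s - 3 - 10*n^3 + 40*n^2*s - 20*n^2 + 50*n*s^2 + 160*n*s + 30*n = -10*n^3 + n^2*(40*s - 29) + n*(50*s^2 + 146*s + 3) - 5*s^2 - 15*s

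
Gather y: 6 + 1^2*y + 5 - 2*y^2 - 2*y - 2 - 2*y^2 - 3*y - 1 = -4*y^2 - 4*y + 8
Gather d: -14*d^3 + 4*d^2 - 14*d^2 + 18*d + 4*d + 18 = -14*d^3 - 10*d^2 + 22*d + 18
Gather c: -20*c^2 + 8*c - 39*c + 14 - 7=-20*c^2 - 31*c + 7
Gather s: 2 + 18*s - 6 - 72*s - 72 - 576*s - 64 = -630*s - 140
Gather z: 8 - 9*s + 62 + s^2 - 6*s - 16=s^2 - 15*s + 54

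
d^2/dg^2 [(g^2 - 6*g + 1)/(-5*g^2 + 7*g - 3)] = 2*(115*g^3 - 30*g^2 - 165*g + 83)/(125*g^6 - 525*g^5 + 960*g^4 - 973*g^3 + 576*g^2 - 189*g + 27)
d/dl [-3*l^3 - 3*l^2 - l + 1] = -9*l^2 - 6*l - 1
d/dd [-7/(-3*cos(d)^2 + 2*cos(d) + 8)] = 14*(3*cos(d) - 1)*sin(d)/(-3*cos(d)^2 + 2*cos(d) + 8)^2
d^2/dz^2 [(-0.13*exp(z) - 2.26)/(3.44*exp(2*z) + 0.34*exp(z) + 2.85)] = (-1.538368*exp(4*z) - 106.823696*exp(3*z) - 0.282767999999997*exp(2*z) + 88.492874*exp(z) + 1.134015)*exp(z)/(40.707584*exp(6*z) + 12.070272*exp(5*z) + 102.370272*exp(4*z) + 20.039464*exp(3*z) + 84.81258*exp(2*z) + 8.28495*exp(z) + 23.149125)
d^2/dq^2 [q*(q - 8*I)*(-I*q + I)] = -6*I*q - 16 + 2*I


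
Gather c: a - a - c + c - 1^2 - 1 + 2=0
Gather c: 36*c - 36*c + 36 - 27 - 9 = 0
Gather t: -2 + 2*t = 2*t - 2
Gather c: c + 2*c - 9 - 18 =3*c - 27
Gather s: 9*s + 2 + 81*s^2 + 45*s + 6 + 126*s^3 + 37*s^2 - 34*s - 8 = 126*s^3 + 118*s^2 + 20*s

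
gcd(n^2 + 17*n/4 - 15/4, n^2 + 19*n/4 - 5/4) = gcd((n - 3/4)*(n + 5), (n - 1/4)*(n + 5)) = n + 5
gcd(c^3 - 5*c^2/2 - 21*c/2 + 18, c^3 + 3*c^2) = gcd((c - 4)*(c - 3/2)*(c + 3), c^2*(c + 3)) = c + 3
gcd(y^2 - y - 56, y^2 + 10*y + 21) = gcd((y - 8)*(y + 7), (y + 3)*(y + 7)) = y + 7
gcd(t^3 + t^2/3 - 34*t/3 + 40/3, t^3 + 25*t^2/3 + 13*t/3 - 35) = t - 5/3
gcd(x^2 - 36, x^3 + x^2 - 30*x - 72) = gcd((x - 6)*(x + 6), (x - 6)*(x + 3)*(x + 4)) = x - 6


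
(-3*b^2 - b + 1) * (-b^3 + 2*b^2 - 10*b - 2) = 3*b^5 - 5*b^4 + 27*b^3 + 18*b^2 - 8*b - 2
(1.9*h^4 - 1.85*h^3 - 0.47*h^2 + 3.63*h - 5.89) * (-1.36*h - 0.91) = -2.584*h^5 + 0.787000000000001*h^4 + 2.3227*h^3 - 4.5091*h^2 + 4.7071*h + 5.3599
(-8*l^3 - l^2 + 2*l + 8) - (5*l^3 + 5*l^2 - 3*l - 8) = -13*l^3 - 6*l^2 + 5*l + 16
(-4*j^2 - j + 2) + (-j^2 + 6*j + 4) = -5*j^2 + 5*j + 6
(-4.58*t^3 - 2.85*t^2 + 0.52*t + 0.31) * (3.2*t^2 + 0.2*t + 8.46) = -14.656*t^5 - 10.036*t^4 - 37.6528*t^3 - 23.015*t^2 + 4.4612*t + 2.6226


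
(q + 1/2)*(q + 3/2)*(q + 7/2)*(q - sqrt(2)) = q^4 - sqrt(2)*q^3 + 11*q^3/2 - 11*sqrt(2)*q^2/2 + 31*q^2/4 - 31*sqrt(2)*q/4 + 21*q/8 - 21*sqrt(2)/8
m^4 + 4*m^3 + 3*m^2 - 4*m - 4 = (m - 1)*(m + 1)*(m + 2)^2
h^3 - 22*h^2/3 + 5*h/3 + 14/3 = (h - 7)*(h - 1)*(h + 2/3)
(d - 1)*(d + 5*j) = d^2 + 5*d*j - d - 5*j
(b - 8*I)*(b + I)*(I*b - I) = I*b^3 + 7*b^2 - I*b^2 - 7*b + 8*I*b - 8*I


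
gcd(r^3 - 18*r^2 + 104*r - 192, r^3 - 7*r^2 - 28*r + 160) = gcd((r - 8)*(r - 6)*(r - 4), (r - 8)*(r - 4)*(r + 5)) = r^2 - 12*r + 32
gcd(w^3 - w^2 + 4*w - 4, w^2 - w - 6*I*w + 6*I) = w - 1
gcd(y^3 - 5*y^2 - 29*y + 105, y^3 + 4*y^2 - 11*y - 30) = y^2 + 2*y - 15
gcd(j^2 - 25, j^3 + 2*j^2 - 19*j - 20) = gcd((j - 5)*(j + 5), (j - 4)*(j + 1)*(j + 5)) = j + 5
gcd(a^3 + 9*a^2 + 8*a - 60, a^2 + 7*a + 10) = a + 5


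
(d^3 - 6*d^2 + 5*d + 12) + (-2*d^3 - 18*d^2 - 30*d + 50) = -d^3 - 24*d^2 - 25*d + 62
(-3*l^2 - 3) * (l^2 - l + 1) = -3*l^4 + 3*l^3 - 6*l^2 + 3*l - 3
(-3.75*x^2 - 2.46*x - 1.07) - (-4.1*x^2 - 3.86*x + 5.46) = 0.35*x^2 + 1.4*x - 6.53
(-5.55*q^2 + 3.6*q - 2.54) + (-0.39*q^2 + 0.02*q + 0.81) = -5.94*q^2 + 3.62*q - 1.73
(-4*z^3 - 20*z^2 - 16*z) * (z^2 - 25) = -4*z^5 - 20*z^4 + 84*z^3 + 500*z^2 + 400*z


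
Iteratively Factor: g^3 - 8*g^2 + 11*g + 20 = (g + 1)*(g^2 - 9*g + 20) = (g - 5)*(g + 1)*(g - 4)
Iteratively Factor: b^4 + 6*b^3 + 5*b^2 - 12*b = (b + 4)*(b^3 + 2*b^2 - 3*b) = (b + 3)*(b + 4)*(b^2 - b) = (b - 1)*(b + 3)*(b + 4)*(b)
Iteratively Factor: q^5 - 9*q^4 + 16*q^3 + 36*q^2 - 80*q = (q - 5)*(q^4 - 4*q^3 - 4*q^2 + 16*q) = (q - 5)*(q - 4)*(q^3 - 4*q) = (q - 5)*(q - 4)*(q + 2)*(q^2 - 2*q) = (q - 5)*(q - 4)*(q - 2)*(q + 2)*(q)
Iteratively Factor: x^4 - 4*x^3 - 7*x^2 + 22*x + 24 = (x - 4)*(x^3 - 7*x - 6) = (x - 4)*(x + 1)*(x^2 - x - 6) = (x - 4)*(x + 1)*(x + 2)*(x - 3)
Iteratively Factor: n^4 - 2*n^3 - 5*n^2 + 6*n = (n - 3)*(n^3 + n^2 - 2*n) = (n - 3)*(n - 1)*(n^2 + 2*n) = n*(n - 3)*(n - 1)*(n + 2)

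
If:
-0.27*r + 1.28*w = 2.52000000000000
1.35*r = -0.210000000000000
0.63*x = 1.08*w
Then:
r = -0.16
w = 1.94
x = 3.32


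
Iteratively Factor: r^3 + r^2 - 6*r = (r + 3)*(r^2 - 2*r) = (r - 2)*(r + 3)*(r)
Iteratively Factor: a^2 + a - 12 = (a + 4)*(a - 3)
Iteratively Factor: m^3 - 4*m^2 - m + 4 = (m - 1)*(m^2 - 3*m - 4) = (m - 4)*(m - 1)*(m + 1)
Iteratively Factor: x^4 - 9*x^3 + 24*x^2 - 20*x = (x)*(x^3 - 9*x^2 + 24*x - 20) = x*(x - 2)*(x^2 - 7*x + 10) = x*(x - 2)^2*(x - 5)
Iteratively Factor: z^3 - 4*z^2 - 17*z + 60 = (z - 5)*(z^2 + z - 12) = (z - 5)*(z + 4)*(z - 3)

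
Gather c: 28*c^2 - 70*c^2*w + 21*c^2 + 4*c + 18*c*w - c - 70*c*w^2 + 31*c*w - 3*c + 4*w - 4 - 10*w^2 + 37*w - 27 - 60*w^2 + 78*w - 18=c^2*(49 - 70*w) + c*(-70*w^2 + 49*w) - 70*w^2 + 119*w - 49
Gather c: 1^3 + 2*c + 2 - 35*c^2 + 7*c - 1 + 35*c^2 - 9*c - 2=0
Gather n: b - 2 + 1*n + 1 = b + n - 1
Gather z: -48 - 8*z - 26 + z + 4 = -7*z - 70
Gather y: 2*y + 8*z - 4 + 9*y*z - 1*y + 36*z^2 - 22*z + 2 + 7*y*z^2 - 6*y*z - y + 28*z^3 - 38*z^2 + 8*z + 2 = y*(7*z^2 + 3*z) + 28*z^3 - 2*z^2 - 6*z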